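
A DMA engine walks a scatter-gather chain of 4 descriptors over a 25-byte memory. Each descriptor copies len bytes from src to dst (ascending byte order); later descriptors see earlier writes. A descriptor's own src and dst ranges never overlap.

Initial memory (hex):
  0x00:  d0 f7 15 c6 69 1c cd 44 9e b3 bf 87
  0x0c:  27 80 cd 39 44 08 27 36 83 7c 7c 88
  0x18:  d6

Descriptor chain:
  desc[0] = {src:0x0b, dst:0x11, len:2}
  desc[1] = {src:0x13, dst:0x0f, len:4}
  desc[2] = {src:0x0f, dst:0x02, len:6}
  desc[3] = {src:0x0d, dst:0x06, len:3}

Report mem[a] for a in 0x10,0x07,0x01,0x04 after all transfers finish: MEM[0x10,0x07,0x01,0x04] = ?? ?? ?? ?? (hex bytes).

MEM[0x10,0x07,0x01,0x04] = 83 cd f7 7c

#0 dst[0x11+2] := {0x87,0x27}
#1 dst[0x0f+4] := {0x36,0x83,0x7c,0x7c}
#2 dst[0x02+6] := {0x36,0x83,0x7c,0x7c,0x36,0x83}
#3 dst[0x06+3] := {0x80,0xcd,0x36}
query mem[0x10]=0x83, mem[0x07]=0xcd, mem[0x01]=0xf7, mem[0x04]=0x7c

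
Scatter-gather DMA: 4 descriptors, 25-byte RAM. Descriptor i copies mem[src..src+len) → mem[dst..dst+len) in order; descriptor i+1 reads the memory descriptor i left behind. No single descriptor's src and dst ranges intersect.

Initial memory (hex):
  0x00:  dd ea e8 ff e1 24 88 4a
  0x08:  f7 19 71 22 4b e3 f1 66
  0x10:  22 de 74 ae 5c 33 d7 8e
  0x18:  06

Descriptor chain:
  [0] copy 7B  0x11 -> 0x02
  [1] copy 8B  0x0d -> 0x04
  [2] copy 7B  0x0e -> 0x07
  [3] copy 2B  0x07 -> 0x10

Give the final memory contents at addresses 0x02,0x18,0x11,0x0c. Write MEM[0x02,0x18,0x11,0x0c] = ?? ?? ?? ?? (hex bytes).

[0] 0x11->0x02 len=7 : de 74 ae 5c 33 d7 8e
[1] 0x0d->0x04 len=8 : e3 f1 66 22 de 74 ae 5c
[2] 0x0e->0x07 len=7 : f1 66 22 de 74 ae 5c
[3] 0x07->0x10 len=2 : f1 66
query mem[0x02]=0xde, mem[0x18]=0x06, mem[0x11]=0x66, mem[0x0c]=0xae

MEM[0x02,0x18,0x11,0x0c] = de 06 66 ae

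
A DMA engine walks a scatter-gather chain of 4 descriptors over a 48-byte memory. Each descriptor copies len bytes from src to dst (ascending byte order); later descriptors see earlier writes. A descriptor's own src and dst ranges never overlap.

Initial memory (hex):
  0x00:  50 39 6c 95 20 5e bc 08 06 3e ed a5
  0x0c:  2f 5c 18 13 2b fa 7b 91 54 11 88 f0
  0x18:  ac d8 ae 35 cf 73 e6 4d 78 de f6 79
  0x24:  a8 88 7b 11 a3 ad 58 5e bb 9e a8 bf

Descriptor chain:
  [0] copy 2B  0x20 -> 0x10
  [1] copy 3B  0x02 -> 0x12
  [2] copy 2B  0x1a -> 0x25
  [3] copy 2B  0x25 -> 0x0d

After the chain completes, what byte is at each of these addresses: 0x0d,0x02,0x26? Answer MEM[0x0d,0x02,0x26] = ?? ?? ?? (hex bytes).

[0] 0x20->0x10 len=2 : 78 de
[1] 0x02->0x12 len=3 : 6c 95 20
[2] 0x1a->0x25 len=2 : ae 35
[3] 0x25->0x0d len=2 : ae 35
query mem[0x0d]=0xae, mem[0x02]=0x6c, mem[0x26]=0x35

MEM[0x0d,0x02,0x26] = ae 6c 35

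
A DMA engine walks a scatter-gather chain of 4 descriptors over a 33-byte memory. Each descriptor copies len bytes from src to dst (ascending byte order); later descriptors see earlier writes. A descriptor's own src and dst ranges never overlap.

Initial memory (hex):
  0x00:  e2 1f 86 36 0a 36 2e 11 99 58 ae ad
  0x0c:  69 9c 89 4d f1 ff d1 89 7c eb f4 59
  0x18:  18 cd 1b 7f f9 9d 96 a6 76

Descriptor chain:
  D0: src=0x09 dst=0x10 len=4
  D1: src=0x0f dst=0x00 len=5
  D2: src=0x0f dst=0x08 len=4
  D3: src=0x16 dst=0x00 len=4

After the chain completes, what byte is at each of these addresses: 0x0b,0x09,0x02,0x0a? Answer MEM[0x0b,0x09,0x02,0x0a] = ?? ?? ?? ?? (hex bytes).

[0] 0x09->0x10 len=4 : 58 ae ad 69
[1] 0x0f->0x00 len=5 : 4d 58 ae ad 69
[2] 0x0f->0x08 len=4 : 4d 58 ae ad
[3] 0x16->0x00 len=4 : f4 59 18 cd
query mem[0x0b]=0xad, mem[0x09]=0x58, mem[0x02]=0x18, mem[0x0a]=0xae

MEM[0x0b,0x09,0x02,0x0a] = ad 58 18 ae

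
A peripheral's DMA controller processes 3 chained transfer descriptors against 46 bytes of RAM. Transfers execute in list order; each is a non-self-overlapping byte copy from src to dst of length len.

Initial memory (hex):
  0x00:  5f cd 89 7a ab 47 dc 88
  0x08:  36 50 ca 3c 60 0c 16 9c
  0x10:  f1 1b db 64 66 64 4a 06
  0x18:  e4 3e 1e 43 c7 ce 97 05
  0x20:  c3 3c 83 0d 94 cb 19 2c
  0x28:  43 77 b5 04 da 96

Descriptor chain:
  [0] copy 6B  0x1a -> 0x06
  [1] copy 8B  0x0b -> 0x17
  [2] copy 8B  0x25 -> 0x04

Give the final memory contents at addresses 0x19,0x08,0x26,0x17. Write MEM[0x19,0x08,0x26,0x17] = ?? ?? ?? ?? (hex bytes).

  after D0: wrote 6B at 0x06 = 1e43c7ce9705
  after D1: wrote 8B at 0x17 = 05600c169cf11bdb
  after D2: wrote 8B at 0x04 = cb192c4377b504da
query mem[0x19]=0x0c, mem[0x08]=0x77, mem[0x26]=0x19, mem[0x17]=0x05

MEM[0x19,0x08,0x26,0x17] = 0c 77 19 05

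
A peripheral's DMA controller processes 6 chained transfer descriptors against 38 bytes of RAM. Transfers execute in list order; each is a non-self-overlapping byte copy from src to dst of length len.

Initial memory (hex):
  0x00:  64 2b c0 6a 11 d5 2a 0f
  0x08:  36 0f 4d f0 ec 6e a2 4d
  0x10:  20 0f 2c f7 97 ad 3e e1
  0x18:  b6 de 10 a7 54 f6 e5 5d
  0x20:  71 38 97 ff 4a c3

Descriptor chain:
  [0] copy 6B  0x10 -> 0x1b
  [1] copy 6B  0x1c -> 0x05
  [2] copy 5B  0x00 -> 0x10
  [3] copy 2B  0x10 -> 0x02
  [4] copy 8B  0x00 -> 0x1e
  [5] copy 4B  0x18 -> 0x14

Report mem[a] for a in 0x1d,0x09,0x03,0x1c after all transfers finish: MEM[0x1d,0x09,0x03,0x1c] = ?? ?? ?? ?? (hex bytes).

MEM[0x1d,0x09,0x03,0x1c] = 2c ad 2b 0f

D0: mem[0x1b..0x20] <- [20 0f 2c f7 97 ad]
D1: mem[0x05..0x0a] <- [0f 2c f7 97 ad 38]
D2: mem[0x10..0x14] <- [64 2b c0 6a 11]
D3: mem[0x02..0x03] <- [64 2b]
D4: mem[0x1e..0x25] <- [64 2b 64 2b 11 0f 2c f7]
D5: mem[0x14..0x17] <- [b6 de 10 20]
query mem[0x1d]=0x2c, mem[0x09]=0xad, mem[0x03]=0x2b, mem[0x1c]=0x0f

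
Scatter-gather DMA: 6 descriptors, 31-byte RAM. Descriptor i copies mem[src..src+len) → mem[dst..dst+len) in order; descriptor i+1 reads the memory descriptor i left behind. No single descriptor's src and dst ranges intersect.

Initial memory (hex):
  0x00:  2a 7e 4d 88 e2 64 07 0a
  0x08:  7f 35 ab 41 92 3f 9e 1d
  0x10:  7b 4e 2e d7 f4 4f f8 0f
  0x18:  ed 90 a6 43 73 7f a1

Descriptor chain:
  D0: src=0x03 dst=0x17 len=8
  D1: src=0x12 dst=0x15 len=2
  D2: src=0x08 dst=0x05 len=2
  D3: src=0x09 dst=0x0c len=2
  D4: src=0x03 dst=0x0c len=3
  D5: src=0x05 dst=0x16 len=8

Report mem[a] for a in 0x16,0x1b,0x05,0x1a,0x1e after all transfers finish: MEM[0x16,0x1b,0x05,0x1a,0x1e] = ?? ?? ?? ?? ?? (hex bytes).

MEM[0x16,0x1b,0x05,0x1a,0x1e] = 7f ab 7f 35 ab

#0 dst[0x17+8] := {0x88,0xe2,0x64,0x07,0x0a,0x7f,0x35,0xab}
#1 dst[0x15+2] := {0x2e,0xd7}
#2 dst[0x05+2] := {0x7f,0x35}
#3 dst[0x0c+2] := {0x35,0xab}
#4 dst[0x0c+3] := {0x88,0xe2,0x7f}
#5 dst[0x16+8] := {0x7f,0x35,0x0a,0x7f,0x35,0xab,0x41,0x88}
query mem[0x16]=0x7f, mem[0x1b]=0xab, mem[0x05]=0x7f, mem[0x1a]=0x35, mem[0x1e]=0xab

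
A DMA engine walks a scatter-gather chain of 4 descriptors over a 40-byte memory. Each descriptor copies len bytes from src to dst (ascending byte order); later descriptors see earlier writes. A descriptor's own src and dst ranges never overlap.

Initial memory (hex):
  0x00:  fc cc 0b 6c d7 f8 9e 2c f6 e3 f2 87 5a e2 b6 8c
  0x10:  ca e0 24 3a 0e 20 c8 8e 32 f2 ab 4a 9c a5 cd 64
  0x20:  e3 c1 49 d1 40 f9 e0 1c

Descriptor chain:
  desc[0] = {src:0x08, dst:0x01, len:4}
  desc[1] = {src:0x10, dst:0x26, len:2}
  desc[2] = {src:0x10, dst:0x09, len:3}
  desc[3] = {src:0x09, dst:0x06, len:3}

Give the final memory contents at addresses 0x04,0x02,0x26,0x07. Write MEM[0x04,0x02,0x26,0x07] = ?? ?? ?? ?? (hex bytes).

MEM[0x04,0x02,0x26,0x07] = 87 e3 ca e0

[0] 0x08->0x01 len=4 : f6 e3 f2 87
[1] 0x10->0x26 len=2 : ca e0
[2] 0x10->0x09 len=3 : ca e0 24
[3] 0x09->0x06 len=3 : ca e0 24
query mem[0x04]=0x87, mem[0x02]=0xe3, mem[0x26]=0xca, mem[0x07]=0xe0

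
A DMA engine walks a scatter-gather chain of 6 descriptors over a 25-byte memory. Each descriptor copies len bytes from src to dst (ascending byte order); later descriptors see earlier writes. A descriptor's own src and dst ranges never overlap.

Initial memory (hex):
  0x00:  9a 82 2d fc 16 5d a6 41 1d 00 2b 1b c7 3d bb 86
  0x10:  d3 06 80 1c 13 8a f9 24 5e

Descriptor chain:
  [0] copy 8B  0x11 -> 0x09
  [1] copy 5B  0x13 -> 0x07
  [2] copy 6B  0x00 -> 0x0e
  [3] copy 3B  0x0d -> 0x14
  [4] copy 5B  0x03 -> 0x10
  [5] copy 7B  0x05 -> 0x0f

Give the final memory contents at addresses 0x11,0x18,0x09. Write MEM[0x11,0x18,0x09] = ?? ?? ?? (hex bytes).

D0: mem[0x09..0x10] <- [06 80 1c 13 8a f9 24 5e]
D1: mem[0x07..0x0b] <- [1c 13 8a f9 24]
D2: mem[0x0e..0x13] <- [9a 82 2d fc 16 5d]
D3: mem[0x14..0x16] <- [8a 9a 82]
D4: mem[0x10..0x14] <- [fc 16 5d a6 1c]
D5: mem[0x0f..0x15] <- [5d a6 1c 13 8a f9 24]
query mem[0x11]=0x1c, mem[0x18]=0x5e, mem[0x09]=0x8a

MEM[0x11,0x18,0x09] = 1c 5e 8a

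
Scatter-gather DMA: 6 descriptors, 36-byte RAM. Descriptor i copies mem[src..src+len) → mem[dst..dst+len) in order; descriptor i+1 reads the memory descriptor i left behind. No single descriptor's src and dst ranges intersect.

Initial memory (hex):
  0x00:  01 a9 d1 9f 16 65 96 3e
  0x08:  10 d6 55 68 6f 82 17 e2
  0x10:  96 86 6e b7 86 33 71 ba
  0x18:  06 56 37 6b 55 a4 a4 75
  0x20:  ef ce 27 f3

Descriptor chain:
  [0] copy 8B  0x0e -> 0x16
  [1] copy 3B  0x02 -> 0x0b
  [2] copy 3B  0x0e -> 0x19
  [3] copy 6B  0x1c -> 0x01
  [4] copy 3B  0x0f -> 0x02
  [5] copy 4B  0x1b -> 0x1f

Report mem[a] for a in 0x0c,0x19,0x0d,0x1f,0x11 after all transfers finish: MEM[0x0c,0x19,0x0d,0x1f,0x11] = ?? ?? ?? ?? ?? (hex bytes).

#0 dst[0x16+8] := {0x17,0xe2,0x96,0x86,0x6e,0xb7,0x86,0x33}
#1 dst[0x0b+3] := {0xd1,0x9f,0x16}
#2 dst[0x19+3] := {0x17,0xe2,0x96}
#3 dst[0x01+6] := {0x86,0x33,0xa4,0x75,0xef,0xce}
#4 dst[0x02+3] := {0xe2,0x96,0x86}
#5 dst[0x1f+4] := {0x96,0x86,0x33,0xa4}
query mem[0x0c]=0x9f, mem[0x19]=0x17, mem[0x0d]=0x16, mem[0x1f]=0x96, mem[0x11]=0x86

MEM[0x0c,0x19,0x0d,0x1f,0x11] = 9f 17 16 96 86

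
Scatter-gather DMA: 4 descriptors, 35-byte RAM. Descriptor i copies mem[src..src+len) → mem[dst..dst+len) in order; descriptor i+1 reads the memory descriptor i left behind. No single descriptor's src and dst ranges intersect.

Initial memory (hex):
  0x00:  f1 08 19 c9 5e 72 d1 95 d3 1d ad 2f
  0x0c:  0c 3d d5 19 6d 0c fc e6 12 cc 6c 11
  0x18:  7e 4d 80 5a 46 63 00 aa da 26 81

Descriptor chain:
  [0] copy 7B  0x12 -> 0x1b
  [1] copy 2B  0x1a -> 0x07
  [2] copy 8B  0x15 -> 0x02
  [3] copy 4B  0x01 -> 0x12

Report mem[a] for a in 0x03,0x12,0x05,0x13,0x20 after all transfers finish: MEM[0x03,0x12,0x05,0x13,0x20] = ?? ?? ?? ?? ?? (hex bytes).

MEM[0x03,0x12,0x05,0x13,0x20] = 6c 08 7e cc 11

D0: mem[0x1b..0x21] <- [fc e6 12 cc 6c 11 7e]
D1: mem[0x07..0x08] <- [80 fc]
D2: mem[0x02..0x09] <- [cc 6c 11 7e 4d 80 fc e6]
D3: mem[0x12..0x15] <- [08 cc 6c 11]
query mem[0x03]=0x6c, mem[0x12]=0x08, mem[0x05]=0x7e, mem[0x13]=0xcc, mem[0x20]=0x11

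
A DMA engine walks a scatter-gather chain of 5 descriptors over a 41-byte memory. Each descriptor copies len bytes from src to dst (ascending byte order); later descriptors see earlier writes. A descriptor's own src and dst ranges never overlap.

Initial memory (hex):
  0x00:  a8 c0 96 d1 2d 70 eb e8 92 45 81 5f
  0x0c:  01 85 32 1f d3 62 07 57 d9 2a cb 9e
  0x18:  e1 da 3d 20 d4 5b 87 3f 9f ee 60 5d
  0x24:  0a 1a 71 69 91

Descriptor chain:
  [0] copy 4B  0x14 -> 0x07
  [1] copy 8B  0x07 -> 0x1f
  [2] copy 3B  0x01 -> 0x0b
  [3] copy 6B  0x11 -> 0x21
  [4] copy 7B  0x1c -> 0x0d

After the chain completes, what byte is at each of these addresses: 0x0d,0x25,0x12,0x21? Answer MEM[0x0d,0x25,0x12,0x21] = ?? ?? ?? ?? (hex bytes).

MEM[0x0d,0x25,0x12,0x21] = d4 2a 62 62

[0] 0x14->0x07 len=4 : d9 2a cb 9e
[1] 0x07->0x1f len=8 : d9 2a cb 9e 5f 01 85 32
[2] 0x01->0x0b len=3 : c0 96 d1
[3] 0x11->0x21 len=6 : 62 07 57 d9 2a cb
[4] 0x1c->0x0d len=7 : d4 5b 87 d9 2a 62 07
query mem[0x0d]=0xd4, mem[0x25]=0x2a, mem[0x12]=0x62, mem[0x21]=0x62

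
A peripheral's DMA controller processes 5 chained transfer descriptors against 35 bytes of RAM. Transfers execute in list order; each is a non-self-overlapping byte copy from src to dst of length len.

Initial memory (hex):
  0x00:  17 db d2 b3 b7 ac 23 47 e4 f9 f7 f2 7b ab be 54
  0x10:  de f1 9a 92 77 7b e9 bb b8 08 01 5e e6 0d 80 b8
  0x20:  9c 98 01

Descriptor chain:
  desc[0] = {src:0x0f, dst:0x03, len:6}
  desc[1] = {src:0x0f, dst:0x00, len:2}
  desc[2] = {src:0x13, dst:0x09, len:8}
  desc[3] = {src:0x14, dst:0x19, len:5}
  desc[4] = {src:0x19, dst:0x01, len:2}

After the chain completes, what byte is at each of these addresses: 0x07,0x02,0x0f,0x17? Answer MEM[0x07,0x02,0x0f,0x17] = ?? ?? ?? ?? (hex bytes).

MEM[0x07,0x02,0x0f,0x17] = 92 7b 08 bb

D0: mem[0x03..0x08] <- [54 de f1 9a 92 77]
D1: mem[0x00..0x01] <- [54 de]
D2: mem[0x09..0x10] <- [92 77 7b e9 bb b8 08 01]
D3: mem[0x19..0x1d] <- [77 7b e9 bb b8]
D4: mem[0x01..0x02] <- [77 7b]
query mem[0x07]=0x92, mem[0x02]=0x7b, mem[0x0f]=0x08, mem[0x17]=0xbb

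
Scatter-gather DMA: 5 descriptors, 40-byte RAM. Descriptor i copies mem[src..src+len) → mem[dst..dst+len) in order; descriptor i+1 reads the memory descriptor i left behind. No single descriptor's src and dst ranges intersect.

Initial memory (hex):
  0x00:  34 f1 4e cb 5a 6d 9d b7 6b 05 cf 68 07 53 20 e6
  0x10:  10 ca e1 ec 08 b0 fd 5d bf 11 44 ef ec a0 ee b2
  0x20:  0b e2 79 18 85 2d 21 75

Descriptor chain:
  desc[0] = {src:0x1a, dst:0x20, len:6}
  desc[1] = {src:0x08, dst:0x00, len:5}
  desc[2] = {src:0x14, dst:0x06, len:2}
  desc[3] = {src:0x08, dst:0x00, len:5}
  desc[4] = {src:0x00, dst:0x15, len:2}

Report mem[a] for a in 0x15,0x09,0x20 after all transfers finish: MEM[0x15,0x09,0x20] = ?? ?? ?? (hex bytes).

MEM[0x15,0x09,0x20] = 6b 05 44

[0] 0x1a->0x20 len=6 : 44 ef ec a0 ee b2
[1] 0x08->0x00 len=5 : 6b 05 cf 68 07
[2] 0x14->0x06 len=2 : 08 b0
[3] 0x08->0x00 len=5 : 6b 05 cf 68 07
[4] 0x00->0x15 len=2 : 6b 05
query mem[0x15]=0x6b, mem[0x09]=0x05, mem[0x20]=0x44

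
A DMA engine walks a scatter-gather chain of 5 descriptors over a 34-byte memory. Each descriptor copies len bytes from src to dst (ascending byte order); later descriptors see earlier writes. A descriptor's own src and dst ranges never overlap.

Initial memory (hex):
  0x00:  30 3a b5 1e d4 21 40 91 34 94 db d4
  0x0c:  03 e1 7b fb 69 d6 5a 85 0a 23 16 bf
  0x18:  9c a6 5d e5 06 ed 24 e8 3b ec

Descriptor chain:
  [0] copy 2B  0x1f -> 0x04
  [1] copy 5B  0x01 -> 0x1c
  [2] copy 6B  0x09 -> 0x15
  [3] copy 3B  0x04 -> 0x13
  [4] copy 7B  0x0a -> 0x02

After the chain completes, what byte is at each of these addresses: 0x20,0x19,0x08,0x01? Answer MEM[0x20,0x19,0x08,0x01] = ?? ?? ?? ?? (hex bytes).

  after D0: wrote 2B at 0x04 = e83b
  after D1: wrote 5B at 0x1c = 3ab51ee83b
  after D2: wrote 6B at 0x15 = 94dbd403e17b
  after D3: wrote 3B at 0x13 = e83b40
  after D4: wrote 7B at 0x02 = dbd403e17bfb69
query mem[0x20]=0x3b, mem[0x19]=0xe1, mem[0x08]=0x69, mem[0x01]=0x3a

MEM[0x20,0x19,0x08,0x01] = 3b e1 69 3a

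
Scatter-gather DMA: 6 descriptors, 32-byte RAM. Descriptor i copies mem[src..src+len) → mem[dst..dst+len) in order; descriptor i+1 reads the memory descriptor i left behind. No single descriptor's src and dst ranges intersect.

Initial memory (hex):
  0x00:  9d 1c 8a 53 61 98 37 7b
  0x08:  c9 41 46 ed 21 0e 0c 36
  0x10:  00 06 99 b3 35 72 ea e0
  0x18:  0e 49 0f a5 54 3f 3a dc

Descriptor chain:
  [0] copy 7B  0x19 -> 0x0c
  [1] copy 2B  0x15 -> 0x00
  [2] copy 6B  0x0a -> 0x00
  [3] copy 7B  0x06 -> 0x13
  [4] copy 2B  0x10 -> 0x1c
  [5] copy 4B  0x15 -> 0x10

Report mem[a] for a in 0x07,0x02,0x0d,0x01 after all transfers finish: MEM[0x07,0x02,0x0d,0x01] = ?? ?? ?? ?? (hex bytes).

MEM[0x07,0x02,0x0d,0x01] = 7b 49 0f ed

[0] 0x19->0x0c len=7 : 49 0f a5 54 3f 3a dc
[1] 0x15->0x00 len=2 : 72 ea
[2] 0x0a->0x00 len=6 : 46 ed 49 0f a5 54
[3] 0x06->0x13 len=7 : 37 7b c9 41 46 ed 49
[4] 0x10->0x1c len=2 : 3f 3a
[5] 0x15->0x10 len=4 : c9 41 46 ed
query mem[0x07]=0x7b, mem[0x02]=0x49, mem[0x0d]=0x0f, mem[0x01]=0xed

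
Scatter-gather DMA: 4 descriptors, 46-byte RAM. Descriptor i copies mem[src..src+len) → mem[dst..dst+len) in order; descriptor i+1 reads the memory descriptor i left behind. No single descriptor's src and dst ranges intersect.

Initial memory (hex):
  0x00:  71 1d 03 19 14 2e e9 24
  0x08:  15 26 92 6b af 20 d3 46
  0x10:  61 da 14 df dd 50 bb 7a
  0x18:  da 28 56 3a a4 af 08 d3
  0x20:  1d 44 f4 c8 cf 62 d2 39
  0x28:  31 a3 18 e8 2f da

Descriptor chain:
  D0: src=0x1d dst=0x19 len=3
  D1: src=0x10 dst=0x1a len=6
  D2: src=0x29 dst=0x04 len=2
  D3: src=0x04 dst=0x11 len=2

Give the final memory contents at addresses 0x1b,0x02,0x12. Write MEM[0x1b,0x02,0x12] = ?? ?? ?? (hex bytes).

  after D0: wrote 3B at 0x19 = af08d3
  after D1: wrote 6B at 0x1a = 61da14dfdd50
  after D2: wrote 2B at 0x04 = a318
  after D3: wrote 2B at 0x11 = a318
query mem[0x1b]=0xda, mem[0x02]=0x03, mem[0x12]=0x18

MEM[0x1b,0x02,0x12] = da 03 18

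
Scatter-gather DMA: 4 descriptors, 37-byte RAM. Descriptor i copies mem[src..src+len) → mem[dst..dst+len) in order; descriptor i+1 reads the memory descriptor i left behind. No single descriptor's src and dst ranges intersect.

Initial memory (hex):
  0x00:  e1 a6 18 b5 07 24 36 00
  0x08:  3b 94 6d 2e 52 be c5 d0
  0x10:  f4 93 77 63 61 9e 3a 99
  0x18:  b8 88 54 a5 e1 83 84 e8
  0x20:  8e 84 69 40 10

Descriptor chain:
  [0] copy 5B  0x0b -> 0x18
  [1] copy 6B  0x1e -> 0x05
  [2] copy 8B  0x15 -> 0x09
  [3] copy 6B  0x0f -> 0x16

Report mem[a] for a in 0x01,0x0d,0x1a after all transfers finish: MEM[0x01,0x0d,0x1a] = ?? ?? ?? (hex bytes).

MEM[0x01,0x0d,0x1a] = a6 52 63

  after D0: wrote 5B at 0x18 = 2e52bec5d0
  after D1: wrote 6B at 0x05 = 84e88e846940
  after D2: wrote 8B at 0x09 = 9e3a992e52bec5d0
  after D3: wrote 6B at 0x16 = c5d093776361
query mem[0x01]=0xa6, mem[0x0d]=0x52, mem[0x1a]=0x63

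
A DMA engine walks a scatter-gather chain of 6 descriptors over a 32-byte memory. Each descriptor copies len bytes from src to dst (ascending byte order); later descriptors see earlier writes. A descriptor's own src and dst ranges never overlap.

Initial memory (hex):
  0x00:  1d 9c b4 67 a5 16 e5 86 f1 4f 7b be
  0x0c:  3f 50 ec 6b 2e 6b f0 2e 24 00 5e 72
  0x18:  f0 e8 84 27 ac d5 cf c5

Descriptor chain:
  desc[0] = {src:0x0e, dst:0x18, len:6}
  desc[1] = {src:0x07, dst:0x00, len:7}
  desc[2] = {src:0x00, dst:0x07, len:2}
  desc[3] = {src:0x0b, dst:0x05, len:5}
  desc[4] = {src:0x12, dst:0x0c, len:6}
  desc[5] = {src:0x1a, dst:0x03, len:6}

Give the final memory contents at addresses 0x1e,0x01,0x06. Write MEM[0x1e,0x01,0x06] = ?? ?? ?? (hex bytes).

[0] 0x0e->0x18 len=6 : ec 6b 2e 6b f0 2e
[1] 0x07->0x00 len=7 : 86 f1 4f 7b be 3f 50
[2] 0x00->0x07 len=2 : 86 f1
[3] 0x0b->0x05 len=5 : be 3f 50 ec 6b
[4] 0x12->0x0c len=6 : f0 2e 24 00 5e 72
[5] 0x1a->0x03 len=6 : 2e 6b f0 2e cf c5
query mem[0x1e]=0xcf, mem[0x01]=0xf1, mem[0x06]=0x2e

MEM[0x1e,0x01,0x06] = cf f1 2e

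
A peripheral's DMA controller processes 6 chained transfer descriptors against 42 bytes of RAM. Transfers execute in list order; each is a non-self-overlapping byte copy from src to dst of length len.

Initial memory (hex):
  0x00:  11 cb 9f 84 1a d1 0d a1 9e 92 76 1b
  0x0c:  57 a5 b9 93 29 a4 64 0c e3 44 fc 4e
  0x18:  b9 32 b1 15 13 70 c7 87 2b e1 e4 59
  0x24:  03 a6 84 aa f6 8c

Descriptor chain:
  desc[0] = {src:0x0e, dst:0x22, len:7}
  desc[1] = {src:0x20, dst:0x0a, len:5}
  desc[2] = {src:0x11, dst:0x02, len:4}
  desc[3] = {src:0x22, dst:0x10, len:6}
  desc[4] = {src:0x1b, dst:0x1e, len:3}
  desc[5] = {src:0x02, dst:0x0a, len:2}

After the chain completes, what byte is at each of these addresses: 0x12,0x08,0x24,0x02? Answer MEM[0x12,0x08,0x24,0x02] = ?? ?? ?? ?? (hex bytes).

MEM[0x12,0x08,0x24,0x02] = 29 9e 29 a4

D0: mem[0x22..0x28] <- [b9 93 29 a4 64 0c e3]
D1: mem[0x0a..0x0e] <- [2b e1 b9 93 29]
D2: mem[0x02..0x05] <- [a4 64 0c e3]
D3: mem[0x10..0x15] <- [b9 93 29 a4 64 0c]
D4: mem[0x1e..0x20] <- [15 13 70]
D5: mem[0x0a..0x0b] <- [a4 64]
query mem[0x12]=0x29, mem[0x08]=0x9e, mem[0x24]=0x29, mem[0x02]=0xa4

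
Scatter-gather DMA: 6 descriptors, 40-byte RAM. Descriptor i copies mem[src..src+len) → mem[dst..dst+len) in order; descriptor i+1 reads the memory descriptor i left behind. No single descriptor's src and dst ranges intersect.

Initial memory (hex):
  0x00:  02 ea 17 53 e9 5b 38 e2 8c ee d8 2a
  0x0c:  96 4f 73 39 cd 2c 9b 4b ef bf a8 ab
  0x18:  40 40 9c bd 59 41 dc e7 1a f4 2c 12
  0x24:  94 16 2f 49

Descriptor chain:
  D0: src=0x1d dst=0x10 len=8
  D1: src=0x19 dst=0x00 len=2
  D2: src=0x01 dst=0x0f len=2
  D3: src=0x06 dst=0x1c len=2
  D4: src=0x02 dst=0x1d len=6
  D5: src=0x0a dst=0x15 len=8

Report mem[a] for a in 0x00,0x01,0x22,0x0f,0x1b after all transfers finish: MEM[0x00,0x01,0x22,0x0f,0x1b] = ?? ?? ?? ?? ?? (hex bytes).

[0] 0x1d->0x10 len=8 : 41 dc e7 1a f4 2c 12 94
[1] 0x19->0x00 len=2 : 40 9c
[2] 0x01->0x0f len=2 : 9c 17
[3] 0x06->0x1c len=2 : 38 e2
[4] 0x02->0x1d len=6 : 17 53 e9 5b 38 e2
[5] 0x0a->0x15 len=8 : d8 2a 96 4f 73 9c 17 dc
query mem[0x00]=0x40, mem[0x01]=0x9c, mem[0x22]=0xe2, mem[0x0f]=0x9c, mem[0x1b]=0x17

MEM[0x00,0x01,0x22,0x0f,0x1b] = 40 9c e2 9c 17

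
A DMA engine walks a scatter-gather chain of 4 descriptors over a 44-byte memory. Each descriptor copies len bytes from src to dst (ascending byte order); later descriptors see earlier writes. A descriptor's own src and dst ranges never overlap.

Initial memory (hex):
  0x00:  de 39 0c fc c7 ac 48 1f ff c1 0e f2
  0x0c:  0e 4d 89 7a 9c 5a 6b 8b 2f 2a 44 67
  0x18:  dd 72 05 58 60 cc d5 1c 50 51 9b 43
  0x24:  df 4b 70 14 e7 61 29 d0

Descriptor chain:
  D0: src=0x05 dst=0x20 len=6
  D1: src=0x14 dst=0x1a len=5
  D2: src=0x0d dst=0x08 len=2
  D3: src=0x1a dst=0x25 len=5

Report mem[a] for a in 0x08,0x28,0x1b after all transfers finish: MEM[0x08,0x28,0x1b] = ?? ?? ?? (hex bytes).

MEM[0x08,0x28,0x1b] = 4d 67 2a

[0] 0x05->0x20 len=6 : ac 48 1f ff c1 0e
[1] 0x14->0x1a len=5 : 2f 2a 44 67 dd
[2] 0x0d->0x08 len=2 : 4d 89
[3] 0x1a->0x25 len=5 : 2f 2a 44 67 dd
query mem[0x08]=0x4d, mem[0x28]=0x67, mem[0x1b]=0x2a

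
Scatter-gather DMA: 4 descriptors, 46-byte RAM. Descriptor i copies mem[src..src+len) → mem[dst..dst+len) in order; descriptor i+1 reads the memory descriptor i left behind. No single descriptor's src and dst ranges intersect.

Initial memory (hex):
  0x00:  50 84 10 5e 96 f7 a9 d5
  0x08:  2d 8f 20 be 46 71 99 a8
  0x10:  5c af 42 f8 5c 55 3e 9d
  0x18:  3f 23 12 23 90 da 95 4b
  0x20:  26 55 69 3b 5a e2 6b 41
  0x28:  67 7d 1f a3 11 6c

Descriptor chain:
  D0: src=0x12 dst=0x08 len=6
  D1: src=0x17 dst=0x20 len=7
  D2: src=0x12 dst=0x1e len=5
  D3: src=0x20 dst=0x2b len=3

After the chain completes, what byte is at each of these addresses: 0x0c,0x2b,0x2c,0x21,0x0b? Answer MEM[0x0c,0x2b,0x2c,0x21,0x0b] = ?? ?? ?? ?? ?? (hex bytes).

D0: mem[0x08..0x0d] <- [42 f8 5c 55 3e 9d]
D1: mem[0x20..0x26] <- [9d 3f 23 12 23 90 da]
D2: mem[0x1e..0x22] <- [42 f8 5c 55 3e]
D3: mem[0x2b..0x2d] <- [5c 55 3e]
query mem[0x0c]=0x3e, mem[0x2b]=0x5c, mem[0x2c]=0x55, mem[0x21]=0x55, mem[0x0b]=0x55

MEM[0x0c,0x2b,0x2c,0x21,0x0b] = 3e 5c 55 55 55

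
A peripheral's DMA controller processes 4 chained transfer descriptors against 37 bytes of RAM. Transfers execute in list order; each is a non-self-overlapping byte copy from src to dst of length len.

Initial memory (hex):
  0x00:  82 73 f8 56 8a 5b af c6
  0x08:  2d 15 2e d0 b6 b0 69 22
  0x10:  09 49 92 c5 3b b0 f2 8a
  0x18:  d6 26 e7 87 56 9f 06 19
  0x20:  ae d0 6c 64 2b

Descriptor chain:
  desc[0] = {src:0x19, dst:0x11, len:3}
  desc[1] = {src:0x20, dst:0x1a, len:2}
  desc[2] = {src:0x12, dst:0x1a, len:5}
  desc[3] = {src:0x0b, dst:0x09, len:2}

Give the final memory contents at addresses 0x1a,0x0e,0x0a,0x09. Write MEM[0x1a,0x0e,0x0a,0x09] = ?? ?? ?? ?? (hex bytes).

MEM[0x1a,0x0e,0x0a,0x09] = e7 69 b6 d0

[0] 0x19->0x11 len=3 : 26 e7 87
[1] 0x20->0x1a len=2 : ae d0
[2] 0x12->0x1a len=5 : e7 87 3b b0 f2
[3] 0x0b->0x09 len=2 : d0 b6
query mem[0x1a]=0xe7, mem[0x0e]=0x69, mem[0x0a]=0xb6, mem[0x09]=0xd0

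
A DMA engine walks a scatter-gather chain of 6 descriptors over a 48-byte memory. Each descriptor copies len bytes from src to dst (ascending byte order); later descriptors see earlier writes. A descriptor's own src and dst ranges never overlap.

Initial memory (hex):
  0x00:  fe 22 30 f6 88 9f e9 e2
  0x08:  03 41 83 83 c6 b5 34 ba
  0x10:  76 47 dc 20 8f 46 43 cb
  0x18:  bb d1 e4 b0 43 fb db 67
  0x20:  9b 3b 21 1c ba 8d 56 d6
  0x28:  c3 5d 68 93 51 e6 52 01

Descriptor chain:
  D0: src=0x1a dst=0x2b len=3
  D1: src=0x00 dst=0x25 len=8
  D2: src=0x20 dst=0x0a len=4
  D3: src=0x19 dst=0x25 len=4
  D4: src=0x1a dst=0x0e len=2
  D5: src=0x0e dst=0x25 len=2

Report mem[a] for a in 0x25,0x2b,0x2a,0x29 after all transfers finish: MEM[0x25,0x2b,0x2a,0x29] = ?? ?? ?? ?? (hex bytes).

MEM[0x25,0x2b,0x2a,0x29] = e4 e9 9f 88

  after D0: wrote 3B at 0x2b = e4b043
  after D1: wrote 8B at 0x25 = fe2230f6889fe9e2
  after D2: wrote 4B at 0x0a = 9b3b211c
  after D3: wrote 4B at 0x25 = d1e4b043
  after D4: wrote 2B at 0x0e = e4b0
  after D5: wrote 2B at 0x25 = e4b0
query mem[0x25]=0xe4, mem[0x2b]=0xe9, mem[0x2a]=0x9f, mem[0x29]=0x88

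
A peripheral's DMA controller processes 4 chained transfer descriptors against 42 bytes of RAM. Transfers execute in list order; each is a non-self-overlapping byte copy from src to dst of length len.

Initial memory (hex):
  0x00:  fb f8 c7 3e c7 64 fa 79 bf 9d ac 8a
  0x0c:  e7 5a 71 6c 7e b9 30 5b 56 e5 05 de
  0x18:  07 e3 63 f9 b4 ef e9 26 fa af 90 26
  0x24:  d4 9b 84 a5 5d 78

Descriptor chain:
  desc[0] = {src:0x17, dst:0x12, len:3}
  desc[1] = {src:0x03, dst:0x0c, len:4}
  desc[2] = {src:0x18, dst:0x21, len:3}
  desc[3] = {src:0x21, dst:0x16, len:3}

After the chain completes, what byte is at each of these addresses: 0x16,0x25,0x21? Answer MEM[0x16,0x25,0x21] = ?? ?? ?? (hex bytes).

[0] 0x17->0x12 len=3 : de 07 e3
[1] 0x03->0x0c len=4 : 3e c7 64 fa
[2] 0x18->0x21 len=3 : 07 e3 63
[3] 0x21->0x16 len=3 : 07 e3 63
query mem[0x16]=0x07, mem[0x25]=0x9b, mem[0x21]=0x07

MEM[0x16,0x25,0x21] = 07 9b 07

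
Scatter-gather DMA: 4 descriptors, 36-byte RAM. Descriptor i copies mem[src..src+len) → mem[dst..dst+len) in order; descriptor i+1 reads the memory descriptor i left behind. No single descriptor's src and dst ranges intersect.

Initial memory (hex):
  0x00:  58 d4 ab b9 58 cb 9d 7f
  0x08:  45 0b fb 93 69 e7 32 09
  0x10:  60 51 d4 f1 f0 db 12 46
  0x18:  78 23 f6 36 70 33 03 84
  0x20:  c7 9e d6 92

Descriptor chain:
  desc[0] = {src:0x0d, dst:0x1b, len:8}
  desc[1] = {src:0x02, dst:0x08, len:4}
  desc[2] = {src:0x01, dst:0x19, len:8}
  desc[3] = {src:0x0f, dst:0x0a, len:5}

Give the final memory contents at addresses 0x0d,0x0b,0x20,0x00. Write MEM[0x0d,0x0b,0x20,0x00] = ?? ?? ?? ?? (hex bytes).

MEM[0x0d,0x0b,0x20,0x00] = d4 60 ab 58

#0 dst[0x1b+8] := {0xe7,0x32,0x09,0x60,0x51,0xd4,0xf1,0xf0}
#1 dst[0x08+4] := {0xab,0xb9,0x58,0xcb}
#2 dst[0x19+8] := {0xd4,0xab,0xb9,0x58,0xcb,0x9d,0x7f,0xab}
#3 dst[0x0a+5] := {0x09,0x60,0x51,0xd4,0xf1}
query mem[0x0d]=0xd4, mem[0x0b]=0x60, mem[0x20]=0xab, mem[0x00]=0x58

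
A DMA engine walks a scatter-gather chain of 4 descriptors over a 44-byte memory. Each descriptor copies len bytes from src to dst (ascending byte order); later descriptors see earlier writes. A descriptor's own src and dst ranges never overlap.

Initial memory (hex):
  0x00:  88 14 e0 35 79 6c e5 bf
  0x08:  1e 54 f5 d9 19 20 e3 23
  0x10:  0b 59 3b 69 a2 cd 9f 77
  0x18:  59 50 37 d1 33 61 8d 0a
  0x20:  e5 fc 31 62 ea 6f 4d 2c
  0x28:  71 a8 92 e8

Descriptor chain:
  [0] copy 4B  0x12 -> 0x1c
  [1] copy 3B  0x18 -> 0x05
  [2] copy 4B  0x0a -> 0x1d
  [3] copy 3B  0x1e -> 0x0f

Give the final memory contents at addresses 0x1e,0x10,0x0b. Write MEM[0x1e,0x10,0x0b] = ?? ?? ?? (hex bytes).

#0 dst[0x1c+4] := {0x3b,0x69,0xa2,0xcd}
#1 dst[0x05+3] := {0x59,0x50,0x37}
#2 dst[0x1d+4] := {0xf5,0xd9,0x19,0x20}
#3 dst[0x0f+3] := {0xd9,0x19,0x20}
query mem[0x1e]=0xd9, mem[0x10]=0x19, mem[0x0b]=0xd9

MEM[0x1e,0x10,0x0b] = d9 19 d9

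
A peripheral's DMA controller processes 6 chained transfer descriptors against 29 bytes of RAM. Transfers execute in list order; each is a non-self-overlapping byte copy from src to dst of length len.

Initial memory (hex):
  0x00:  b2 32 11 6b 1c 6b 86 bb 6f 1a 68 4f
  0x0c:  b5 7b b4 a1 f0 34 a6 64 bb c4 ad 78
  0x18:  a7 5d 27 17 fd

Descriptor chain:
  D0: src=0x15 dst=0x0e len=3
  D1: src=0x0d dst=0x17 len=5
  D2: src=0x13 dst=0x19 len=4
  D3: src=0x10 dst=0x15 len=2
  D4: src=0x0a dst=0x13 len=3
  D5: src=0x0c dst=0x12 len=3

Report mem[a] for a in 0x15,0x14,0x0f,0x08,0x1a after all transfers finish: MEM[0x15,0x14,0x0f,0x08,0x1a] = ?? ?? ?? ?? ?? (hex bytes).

  after D0: wrote 3B at 0x0e = c4ad78
  after D1: wrote 5B at 0x17 = 7bc4ad7834
  after D2: wrote 4B at 0x19 = 64bbc4ad
  after D3: wrote 2B at 0x15 = 7834
  after D4: wrote 3B at 0x13 = 684fb5
  after D5: wrote 3B at 0x12 = b57bc4
query mem[0x15]=0xb5, mem[0x14]=0xc4, mem[0x0f]=0xad, mem[0x08]=0x6f, mem[0x1a]=0xbb

MEM[0x15,0x14,0x0f,0x08,0x1a] = b5 c4 ad 6f bb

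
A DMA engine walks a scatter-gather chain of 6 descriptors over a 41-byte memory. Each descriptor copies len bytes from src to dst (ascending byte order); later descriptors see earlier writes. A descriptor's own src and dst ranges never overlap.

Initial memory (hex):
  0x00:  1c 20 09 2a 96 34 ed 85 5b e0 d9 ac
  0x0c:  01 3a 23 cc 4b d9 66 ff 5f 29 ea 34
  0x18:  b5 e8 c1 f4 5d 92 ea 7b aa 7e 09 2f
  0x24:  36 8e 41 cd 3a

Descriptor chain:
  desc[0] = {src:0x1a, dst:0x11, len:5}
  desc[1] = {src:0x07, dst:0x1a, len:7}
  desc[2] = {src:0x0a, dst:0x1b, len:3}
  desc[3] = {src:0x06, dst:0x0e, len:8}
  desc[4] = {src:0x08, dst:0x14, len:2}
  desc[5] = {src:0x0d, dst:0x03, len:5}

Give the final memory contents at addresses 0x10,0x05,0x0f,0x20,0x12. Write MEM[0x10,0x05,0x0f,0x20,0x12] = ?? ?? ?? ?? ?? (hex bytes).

MEM[0x10,0x05,0x0f,0x20,0x12] = 5b 85 85 3a d9

  after D0: wrote 5B at 0x11 = c1f45d92ea
  after D1: wrote 7B at 0x1a = 855be0d9ac013a
  after D2: wrote 3B at 0x1b = d9ac01
  after D3: wrote 8B at 0x0e = ed855be0d9ac013a
  after D4: wrote 2B at 0x14 = 5be0
  after D5: wrote 5B at 0x03 = 3aed855be0
query mem[0x10]=0x5b, mem[0x05]=0x85, mem[0x0f]=0x85, mem[0x20]=0x3a, mem[0x12]=0xd9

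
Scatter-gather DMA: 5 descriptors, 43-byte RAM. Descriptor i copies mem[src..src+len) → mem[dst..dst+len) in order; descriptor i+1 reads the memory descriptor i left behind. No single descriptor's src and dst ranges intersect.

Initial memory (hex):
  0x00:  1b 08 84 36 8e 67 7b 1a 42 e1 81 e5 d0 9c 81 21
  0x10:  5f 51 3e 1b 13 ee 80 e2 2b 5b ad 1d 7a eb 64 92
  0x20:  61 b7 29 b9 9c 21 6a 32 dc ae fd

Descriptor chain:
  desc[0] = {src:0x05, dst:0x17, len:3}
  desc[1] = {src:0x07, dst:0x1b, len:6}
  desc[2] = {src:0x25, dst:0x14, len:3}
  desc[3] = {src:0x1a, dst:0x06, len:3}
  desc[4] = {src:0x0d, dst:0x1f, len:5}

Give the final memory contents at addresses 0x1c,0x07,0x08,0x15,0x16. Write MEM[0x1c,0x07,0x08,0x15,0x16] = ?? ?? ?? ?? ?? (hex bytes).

  after D0: wrote 3B at 0x17 = 677b1a
  after D1: wrote 6B at 0x1b = 1a42e181e5d0
  after D2: wrote 3B at 0x14 = 216a32
  after D3: wrote 3B at 0x06 = ad1a42
  after D4: wrote 5B at 0x1f = 9c81215f51
query mem[0x1c]=0x42, mem[0x07]=0x1a, mem[0x08]=0x42, mem[0x15]=0x6a, mem[0x16]=0x32

MEM[0x1c,0x07,0x08,0x15,0x16] = 42 1a 42 6a 32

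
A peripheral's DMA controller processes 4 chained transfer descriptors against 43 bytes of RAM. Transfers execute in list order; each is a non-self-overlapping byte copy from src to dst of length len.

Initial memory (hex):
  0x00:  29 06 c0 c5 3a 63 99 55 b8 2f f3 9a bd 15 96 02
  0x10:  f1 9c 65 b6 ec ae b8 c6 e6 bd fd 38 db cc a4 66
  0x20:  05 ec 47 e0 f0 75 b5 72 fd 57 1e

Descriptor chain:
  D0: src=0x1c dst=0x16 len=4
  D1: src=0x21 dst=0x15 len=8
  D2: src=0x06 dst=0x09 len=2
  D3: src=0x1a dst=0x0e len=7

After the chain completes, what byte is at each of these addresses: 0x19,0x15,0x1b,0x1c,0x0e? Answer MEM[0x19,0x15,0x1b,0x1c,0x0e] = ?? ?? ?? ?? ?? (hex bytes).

#0 dst[0x16+4] := {0xdb,0xcc,0xa4,0x66}
#1 dst[0x15+8] := {0xec,0x47,0xe0,0xf0,0x75,0xb5,0x72,0xfd}
#2 dst[0x09+2] := {0x99,0x55}
#3 dst[0x0e+7] := {0xb5,0x72,0xfd,0xcc,0xa4,0x66,0x05}
query mem[0x19]=0x75, mem[0x15]=0xec, mem[0x1b]=0x72, mem[0x1c]=0xfd, mem[0x0e]=0xb5

MEM[0x19,0x15,0x1b,0x1c,0x0e] = 75 ec 72 fd b5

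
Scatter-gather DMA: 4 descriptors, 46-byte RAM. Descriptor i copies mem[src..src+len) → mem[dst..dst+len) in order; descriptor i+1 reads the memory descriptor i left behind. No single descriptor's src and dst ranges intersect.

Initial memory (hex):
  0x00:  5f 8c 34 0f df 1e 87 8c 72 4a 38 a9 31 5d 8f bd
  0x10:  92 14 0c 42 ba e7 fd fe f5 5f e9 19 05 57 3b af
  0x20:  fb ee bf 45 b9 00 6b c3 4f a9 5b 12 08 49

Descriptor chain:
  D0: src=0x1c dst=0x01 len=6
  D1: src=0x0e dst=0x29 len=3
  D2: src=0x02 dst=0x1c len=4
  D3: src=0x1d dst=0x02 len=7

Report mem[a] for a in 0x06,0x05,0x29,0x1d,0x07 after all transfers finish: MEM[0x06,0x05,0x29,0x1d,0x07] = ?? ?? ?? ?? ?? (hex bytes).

MEM[0x06,0x05,0x29,0x1d,0x07] = ee fb 8f 3b bf

  after D0: wrote 6B at 0x01 = 05573baffbee
  after D1: wrote 3B at 0x29 = 8fbd92
  after D2: wrote 4B at 0x1c = 573baffb
  after D3: wrote 7B at 0x02 = 3baffbfbeebf45
query mem[0x06]=0xee, mem[0x05]=0xfb, mem[0x29]=0x8f, mem[0x1d]=0x3b, mem[0x07]=0xbf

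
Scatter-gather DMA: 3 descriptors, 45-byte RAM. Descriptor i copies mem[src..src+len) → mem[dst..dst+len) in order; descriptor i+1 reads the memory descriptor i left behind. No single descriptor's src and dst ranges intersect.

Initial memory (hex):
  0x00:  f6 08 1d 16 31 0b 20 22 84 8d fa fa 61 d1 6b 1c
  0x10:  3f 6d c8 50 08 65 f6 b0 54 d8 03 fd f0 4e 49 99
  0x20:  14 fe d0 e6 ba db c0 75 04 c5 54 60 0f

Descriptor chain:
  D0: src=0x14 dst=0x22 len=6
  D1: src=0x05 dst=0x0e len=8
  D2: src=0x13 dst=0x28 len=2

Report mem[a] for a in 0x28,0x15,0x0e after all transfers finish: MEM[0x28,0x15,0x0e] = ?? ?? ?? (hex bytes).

#0 dst[0x22+6] := {0x08,0x65,0xf6,0xb0,0x54,0xd8}
#1 dst[0x0e+8] := {0x0b,0x20,0x22,0x84,0x8d,0xfa,0xfa,0x61}
#2 dst[0x28+2] := {0xfa,0xfa}
query mem[0x28]=0xfa, mem[0x15]=0x61, mem[0x0e]=0x0b

MEM[0x28,0x15,0x0e] = fa 61 0b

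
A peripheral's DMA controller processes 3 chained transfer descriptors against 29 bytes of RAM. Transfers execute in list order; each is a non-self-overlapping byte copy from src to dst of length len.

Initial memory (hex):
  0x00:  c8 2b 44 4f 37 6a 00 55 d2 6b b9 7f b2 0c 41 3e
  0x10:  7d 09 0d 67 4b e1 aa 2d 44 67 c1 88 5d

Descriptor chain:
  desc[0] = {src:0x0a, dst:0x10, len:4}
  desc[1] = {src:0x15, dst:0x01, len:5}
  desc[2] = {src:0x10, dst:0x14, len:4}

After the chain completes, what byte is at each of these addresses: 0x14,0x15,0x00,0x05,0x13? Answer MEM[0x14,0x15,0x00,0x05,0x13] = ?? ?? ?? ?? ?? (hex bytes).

MEM[0x14,0x15,0x00,0x05,0x13] = b9 7f c8 67 0c

  after D0: wrote 4B at 0x10 = b97fb20c
  after D1: wrote 5B at 0x01 = e1aa2d4467
  after D2: wrote 4B at 0x14 = b97fb20c
query mem[0x14]=0xb9, mem[0x15]=0x7f, mem[0x00]=0xc8, mem[0x05]=0x67, mem[0x13]=0x0c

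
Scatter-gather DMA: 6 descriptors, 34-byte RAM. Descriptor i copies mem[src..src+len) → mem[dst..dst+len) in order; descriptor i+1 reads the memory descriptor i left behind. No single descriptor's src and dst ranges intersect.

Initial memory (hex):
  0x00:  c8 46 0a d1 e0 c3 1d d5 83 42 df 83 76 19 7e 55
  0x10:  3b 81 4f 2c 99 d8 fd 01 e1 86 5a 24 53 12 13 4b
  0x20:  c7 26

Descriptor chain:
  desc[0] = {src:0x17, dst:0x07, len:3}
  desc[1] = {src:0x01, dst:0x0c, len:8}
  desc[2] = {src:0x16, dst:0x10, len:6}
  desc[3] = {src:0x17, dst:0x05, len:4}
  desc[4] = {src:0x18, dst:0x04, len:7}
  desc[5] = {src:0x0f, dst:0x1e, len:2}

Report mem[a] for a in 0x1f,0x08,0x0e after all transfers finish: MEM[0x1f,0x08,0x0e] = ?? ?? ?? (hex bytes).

#0 dst[0x07+3] := {0x01,0xe1,0x86}
#1 dst[0x0c+8] := {0x46,0x0a,0xd1,0xe0,0xc3,0x1d,0x01,0xe1}
#2 dst[0x10+6] := {0xfd,0x01,0xe1,0x86,0x5a,0x24}
#3 dst[0x05+4] := {0x01,0xe1,0x86,0x5a}
#4 dst[0x04+7] := {0xe1,0x86,0x5a,0x24,0x53,0x12,0x13}
#5 dst[0x1e+2] := {0xe0,0xfd}
query mem[0x1f]=0xfd, mem[0x08]=0x53, mem[0x0e]=0xd1

MEM[0x1f,0x08,0x0e] = fd 53 d1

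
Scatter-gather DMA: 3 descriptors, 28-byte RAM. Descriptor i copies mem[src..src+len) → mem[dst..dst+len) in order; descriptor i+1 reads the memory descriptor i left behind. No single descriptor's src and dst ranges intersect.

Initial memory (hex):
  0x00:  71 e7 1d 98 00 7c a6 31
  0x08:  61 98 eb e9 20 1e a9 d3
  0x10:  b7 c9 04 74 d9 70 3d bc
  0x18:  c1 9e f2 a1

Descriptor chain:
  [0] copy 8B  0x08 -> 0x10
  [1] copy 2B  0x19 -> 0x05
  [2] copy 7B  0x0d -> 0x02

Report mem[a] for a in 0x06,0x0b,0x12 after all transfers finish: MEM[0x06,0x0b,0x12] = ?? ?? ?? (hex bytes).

MEM[0x06,0x0b,0x12] = 98 e9 eb

#0 dst[0x10+8] := {0x61,0x98,0xeb,0xe9,0x20,0x1e,0xa9,0xd3}
#1 dst[0x05+2] := {0x9e,0xf2}
#2 dst[0x02+7] := {0x1e,0xa9,0xd3,0x61,0x98,0xeb,0xe9}
query mem[0x06]=0x98, mem[0x0b]=0xe9, mem[0x12]=0xeb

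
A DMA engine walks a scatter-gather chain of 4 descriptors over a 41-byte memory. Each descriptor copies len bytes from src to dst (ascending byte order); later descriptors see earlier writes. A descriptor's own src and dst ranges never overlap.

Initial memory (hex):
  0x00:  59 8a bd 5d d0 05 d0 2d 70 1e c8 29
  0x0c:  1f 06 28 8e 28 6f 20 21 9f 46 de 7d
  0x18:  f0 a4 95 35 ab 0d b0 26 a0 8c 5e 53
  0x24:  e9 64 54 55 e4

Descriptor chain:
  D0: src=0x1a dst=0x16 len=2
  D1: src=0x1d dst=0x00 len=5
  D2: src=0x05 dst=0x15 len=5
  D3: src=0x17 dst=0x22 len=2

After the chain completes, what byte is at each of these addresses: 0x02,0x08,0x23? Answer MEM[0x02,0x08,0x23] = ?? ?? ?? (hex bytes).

MEM[0x02,0x08,0x23] = 26 70 70

  after D0: wrote 2B at 0x16 = 9535
  after D1: wrote 5B at 0x00 = 0db026a08c
  after D2: wrote 5B at 0x15 = 05d02d701e
  after D3: wrote 2B at 0x22 = 2d70
query mem[0x02]=0x26, mem[0x08]=0x70, mem[0x23]=0x70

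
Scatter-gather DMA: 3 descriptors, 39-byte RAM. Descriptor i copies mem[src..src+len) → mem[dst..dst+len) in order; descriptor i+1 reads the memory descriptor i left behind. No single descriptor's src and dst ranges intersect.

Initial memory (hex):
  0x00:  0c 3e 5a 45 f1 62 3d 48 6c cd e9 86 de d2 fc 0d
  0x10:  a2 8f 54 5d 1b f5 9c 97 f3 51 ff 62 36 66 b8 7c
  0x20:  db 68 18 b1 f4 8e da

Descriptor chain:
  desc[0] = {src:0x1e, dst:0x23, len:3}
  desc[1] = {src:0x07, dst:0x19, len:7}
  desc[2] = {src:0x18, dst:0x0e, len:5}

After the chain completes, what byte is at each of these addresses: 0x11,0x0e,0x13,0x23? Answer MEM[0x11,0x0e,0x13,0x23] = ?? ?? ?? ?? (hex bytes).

MEM[0x11,0x0e,0x13,0x23] = cd f3 5d b8

  after D0: wrote 3B at 0x23 = b87cdb
  after D1: wrote 7B at 0x19 = 486ccde986ded2
  after D2: wrote 5B at 0x0e = f3486ccde9
query mem[0x11]=0xcd, mem[0x0e]=0xf3, mem[0x13]=0x5d, mem[0x23]=0xb8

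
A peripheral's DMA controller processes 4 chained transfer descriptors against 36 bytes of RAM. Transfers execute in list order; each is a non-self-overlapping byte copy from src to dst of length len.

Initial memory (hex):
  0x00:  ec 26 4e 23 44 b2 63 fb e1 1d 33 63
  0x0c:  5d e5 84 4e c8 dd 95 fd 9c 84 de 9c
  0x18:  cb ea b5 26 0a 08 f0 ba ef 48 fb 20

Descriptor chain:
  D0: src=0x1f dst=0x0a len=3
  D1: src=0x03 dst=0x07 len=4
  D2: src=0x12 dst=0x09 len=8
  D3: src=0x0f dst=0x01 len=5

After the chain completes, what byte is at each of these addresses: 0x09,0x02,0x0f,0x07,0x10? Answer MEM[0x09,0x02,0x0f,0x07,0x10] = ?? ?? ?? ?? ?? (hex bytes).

MEM[0x09,0x02,0x0f,0x07,0x10] = 95 ea cb 23 ea

#0 dst[0x0a+3] := {0xba,0xef,0x48}
#1 dst[0x07+4] := {0x23,0x44,0xb2,0x63}
#2 dst[0x09+8] := {0x95,0xfd,0x9c,0x84,0xde,0x9c,0xcb,0xea}
#3 dst[0x01+5] := {0xcb,0xea,0xdd,0x95,0xfd}
query mem[0x09]=0x95, mem[0x02]=0xea, mem[0x0f]=0xcb, mem[0x07]=0x23, mem[0x10]=0xea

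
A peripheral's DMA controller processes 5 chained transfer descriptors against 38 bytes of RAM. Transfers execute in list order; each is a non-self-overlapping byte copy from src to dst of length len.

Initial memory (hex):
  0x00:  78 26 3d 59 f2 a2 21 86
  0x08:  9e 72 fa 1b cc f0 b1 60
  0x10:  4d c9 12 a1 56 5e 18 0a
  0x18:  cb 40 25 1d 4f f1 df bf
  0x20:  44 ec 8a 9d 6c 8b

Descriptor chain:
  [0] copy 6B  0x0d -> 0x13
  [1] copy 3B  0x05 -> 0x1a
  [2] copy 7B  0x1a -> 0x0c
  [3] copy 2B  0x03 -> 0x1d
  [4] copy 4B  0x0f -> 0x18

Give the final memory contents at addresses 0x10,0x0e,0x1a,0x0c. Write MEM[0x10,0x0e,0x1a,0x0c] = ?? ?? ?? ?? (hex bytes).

MEM[0x10,0x0e,0x1a,0x0c] = df 86 bf a2

[0] 0x0d->0x13 len=6 : f0 b1 60 4d c9 12
[1] 0x05->0x1a len=3 : a2 21 86
[2] 0x1a->0x0c len=7 : a2 21 86 f1 df bf 44
[3] 0x03->0x1d len=2 : 59 f2
[4] 0x0f->0x18 len=4 : f1 df bf 44
query mem[0x10]=0xdf, mem[0x0e]=0x86, mem[0x1a]=0xbf, mem[0x0c]=0xa2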